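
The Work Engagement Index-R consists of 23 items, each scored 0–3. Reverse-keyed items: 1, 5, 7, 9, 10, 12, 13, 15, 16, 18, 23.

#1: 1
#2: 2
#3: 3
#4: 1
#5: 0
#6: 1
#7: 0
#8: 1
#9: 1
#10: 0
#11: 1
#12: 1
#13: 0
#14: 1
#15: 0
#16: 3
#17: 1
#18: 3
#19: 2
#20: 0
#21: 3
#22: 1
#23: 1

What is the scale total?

Reverse-coded items (reverse-coded value = 3 − response):
  item 1: 3 − 1 = 2
  item 5: 3 − 0 = 3
  item 7: 3 − 0 = 3
  item 9: 3 − 1 = 2
  item 10: 3 − 0 = 3
  item 12: 3 − 1 = 2
  item 13: 3 − 0 = 3
  item 15: 3 − 0 = 3
  item 16: 3 − 3 = 0
  item 18: 3 − 3 = 0
  item 23: 3 − 1 = 2
After reverse-coding: 2, 2, 3, 1, 3, 1, 3, 1, 2, 3, 1, 2, 3, 1, 3, 0, 1, 0, 2, 0, 3, 1, 2
Total = 2 + 2 + 3 + 1 + 3 + 1 + 3 + 1 + 2 + 3 + 1 + 2 + 3 + 1 + 3 + 0 + 1 + 0 + 2 + 0 + 3 + 1 + 2 = 40

40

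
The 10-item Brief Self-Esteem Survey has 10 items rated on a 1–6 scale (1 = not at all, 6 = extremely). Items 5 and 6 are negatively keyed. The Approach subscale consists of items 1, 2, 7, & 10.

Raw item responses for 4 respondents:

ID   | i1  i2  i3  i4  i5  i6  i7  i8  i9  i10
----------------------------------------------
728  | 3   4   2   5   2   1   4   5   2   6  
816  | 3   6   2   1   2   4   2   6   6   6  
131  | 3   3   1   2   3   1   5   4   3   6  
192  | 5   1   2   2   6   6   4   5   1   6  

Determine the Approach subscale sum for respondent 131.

17

Respondent 131 raw: 3, 3, 1, 2, 3, 1, 5, 4, 3, 6.
Approach items: 1, 2, 7, 10.
Reverse-coded (reverse-coded value = 7 − response):
  item 1: 3
  item 2: 3
  item 7: 5
  item 10: 6
Sum = 3 + 3 + 5 + 6 = 17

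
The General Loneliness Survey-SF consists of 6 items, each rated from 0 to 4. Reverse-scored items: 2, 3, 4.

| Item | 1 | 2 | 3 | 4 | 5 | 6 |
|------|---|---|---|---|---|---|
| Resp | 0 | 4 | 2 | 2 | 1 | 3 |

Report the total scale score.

Raw sum = 12. Reverse-scored items: 2, 3, 4; their raw sum = 8.
Each reversal replaces raw with 4 − raw, changing the total by 4 − 2·raw per item.
Total = 12 + 3·4 − 2·8 = 12 + 12 − 16 = 8

8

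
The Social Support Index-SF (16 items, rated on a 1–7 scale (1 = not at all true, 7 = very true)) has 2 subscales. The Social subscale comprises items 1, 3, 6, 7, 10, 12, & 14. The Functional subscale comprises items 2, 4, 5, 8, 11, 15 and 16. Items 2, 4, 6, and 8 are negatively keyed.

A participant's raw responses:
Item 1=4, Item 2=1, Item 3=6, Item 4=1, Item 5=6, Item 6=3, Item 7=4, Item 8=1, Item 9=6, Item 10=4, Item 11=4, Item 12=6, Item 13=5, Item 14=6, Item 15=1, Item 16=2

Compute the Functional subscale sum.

Functional items: 2, 4, 5, 8, 11, 15, 16.
Of these, items 2, 4 and 8 are negatively keyed; on a 1–7 scale, reversed = 8 − raw.
  item 2: 8 − 1 = 7
  item 4: 8 − 1 = 7
  item 5: 6
  item 8: 8 − 1 = 7
  item 11: 4
  item 15: 1
  item 16: 2
Sum = 7 + 7 + 6 + 7 + 4 + 1 + 2 = 34

34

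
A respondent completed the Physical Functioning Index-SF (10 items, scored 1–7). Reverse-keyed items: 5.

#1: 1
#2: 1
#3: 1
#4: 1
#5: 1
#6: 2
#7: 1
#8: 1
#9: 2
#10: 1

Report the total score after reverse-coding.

Raw sum = 12. Reverse-keyed items: 5; their raw sum = 1.
Each reversal replaces raw with 8 − raw, changing the total by 8 − 2·raw per item.
Total = 12 + 1·8 − 2·1 = 12 + 8 − 2 = 18

18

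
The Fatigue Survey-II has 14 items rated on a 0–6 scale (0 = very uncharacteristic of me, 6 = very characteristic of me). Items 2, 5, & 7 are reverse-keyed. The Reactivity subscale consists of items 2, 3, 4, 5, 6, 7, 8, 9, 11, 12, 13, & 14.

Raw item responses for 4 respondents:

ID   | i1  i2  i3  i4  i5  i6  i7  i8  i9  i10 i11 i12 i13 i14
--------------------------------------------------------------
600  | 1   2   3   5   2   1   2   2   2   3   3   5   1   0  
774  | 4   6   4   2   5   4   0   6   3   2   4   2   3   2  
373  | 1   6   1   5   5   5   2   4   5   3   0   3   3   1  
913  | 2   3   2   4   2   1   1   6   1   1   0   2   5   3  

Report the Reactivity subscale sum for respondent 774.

37

Respondent 774 raw: 4, 6, 4, 2, 5, 4, 0, 6, 3, 2, 4, 2, 3, 2.
Reactivity items: 2, 3, 4, 5, 6, 7, 8, 9, 11, 12, 13, 14.
Reverse-coded (on a 0–6 scale, reversed = 6 − raw):
  item 2: 6 − 6 = 0
  item 3: 4
  item 4: 2
  item 5: 6 − 5 = 1
  item 6: 4
  item 7: 6 − 0 = 6
  item 8: 6
  item 9: 3
  item 11: 4
  item 12: 2
  item 13: 3
  item 14: 2
Sum = 0 + 4 + 2 + 1 + 4 + 6 + 6 + 3 + 4 + 2 + 3 + 2 = 37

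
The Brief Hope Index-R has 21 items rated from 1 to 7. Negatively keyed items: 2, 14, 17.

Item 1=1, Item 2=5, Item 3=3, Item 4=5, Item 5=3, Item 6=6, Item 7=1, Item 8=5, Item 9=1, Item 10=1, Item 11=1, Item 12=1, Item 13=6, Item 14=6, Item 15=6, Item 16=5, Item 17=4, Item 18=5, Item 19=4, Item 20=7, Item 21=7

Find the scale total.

77

Apply reverse scoring (reverse-coded value = 8 − response):
  item 2: 8 − 5 = 3
  item 14: 8 − 6 = 2
  item 17: 8 − 4 = 4
Scored responses: 1, 3, 3, 5, 3, 6, 1, 5, 1, 1, 1, 1, 6, 2, 6, 5, 4, 5, 4, 7, 7
Total = 1 + 3 + 3 + 5 + 3 + 6 + 1 + 5 + 1 + 1 + 1 + 1 + 6 + 2 + 6 + 5 + 4 + 5 + 4 + 7 + 7 = 77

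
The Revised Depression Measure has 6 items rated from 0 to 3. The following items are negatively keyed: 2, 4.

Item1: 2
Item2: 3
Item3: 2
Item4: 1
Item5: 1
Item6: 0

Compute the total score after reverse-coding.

7

Reversing items 2 and 4 with 3 − raw:
Total = 2 + (3−3) + 2 + (3−1) + 1 + 0
      = 2 + 0 + 2 + 2 + 1 + 0 = 7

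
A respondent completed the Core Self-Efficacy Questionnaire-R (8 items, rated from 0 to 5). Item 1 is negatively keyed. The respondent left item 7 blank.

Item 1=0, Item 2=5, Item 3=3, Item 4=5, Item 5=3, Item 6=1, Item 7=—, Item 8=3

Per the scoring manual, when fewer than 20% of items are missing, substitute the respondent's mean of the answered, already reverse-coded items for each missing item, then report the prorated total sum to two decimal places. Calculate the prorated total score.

Reverse-coded (reverse-coded value = 5 − response):
  item 1: 5 − 0 = 5
Completed scored items (7 of 8): 5, 5, 3, 5, 3, 1, 3; sum = 25.
Person mean = 25 / 7 ≈ 3.5714
Prorated total = (25 / 7) × 8 = 28.57 (to 2 dp)

28.57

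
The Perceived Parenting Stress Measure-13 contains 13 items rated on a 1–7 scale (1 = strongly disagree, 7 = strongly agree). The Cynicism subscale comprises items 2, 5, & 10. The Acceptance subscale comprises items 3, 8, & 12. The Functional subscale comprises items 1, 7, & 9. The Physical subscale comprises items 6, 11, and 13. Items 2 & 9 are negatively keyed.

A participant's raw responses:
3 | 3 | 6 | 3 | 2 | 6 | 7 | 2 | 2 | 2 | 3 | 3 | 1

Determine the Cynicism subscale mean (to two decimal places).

3.00

Cynicism items: 2, 5, 10.
Of these, item 2 is negatively keyed; reversed = (1+7) − raw = 8 − raw.
  item 2: 8 − 3 = 5
  item 5: 2
  item 10: 2
Sum = 5 + 2 + 2 = 9
Mean = 9 / 3 = 3.00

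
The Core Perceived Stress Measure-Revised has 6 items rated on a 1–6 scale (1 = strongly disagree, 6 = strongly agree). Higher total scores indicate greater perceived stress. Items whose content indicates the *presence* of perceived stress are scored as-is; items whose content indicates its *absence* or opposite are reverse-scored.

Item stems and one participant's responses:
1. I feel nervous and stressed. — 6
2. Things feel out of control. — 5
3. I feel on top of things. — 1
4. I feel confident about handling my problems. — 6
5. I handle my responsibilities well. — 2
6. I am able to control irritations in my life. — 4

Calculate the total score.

Items 3, 4, 5, 6 describe the absence/opposite of perceived stress → reverse-score.
reverse-coded value = 7 − response.
  item 1: 6
  item 2: 5
  item 3: 7 − 1 = 6
  item 4: 7 − 6 = 1
  item 5: 7 − 2 = 5
  item 6: 7 − 4 = 3
Total = 6 + 5 + 6 + 1 + 5 + 3 = 26

26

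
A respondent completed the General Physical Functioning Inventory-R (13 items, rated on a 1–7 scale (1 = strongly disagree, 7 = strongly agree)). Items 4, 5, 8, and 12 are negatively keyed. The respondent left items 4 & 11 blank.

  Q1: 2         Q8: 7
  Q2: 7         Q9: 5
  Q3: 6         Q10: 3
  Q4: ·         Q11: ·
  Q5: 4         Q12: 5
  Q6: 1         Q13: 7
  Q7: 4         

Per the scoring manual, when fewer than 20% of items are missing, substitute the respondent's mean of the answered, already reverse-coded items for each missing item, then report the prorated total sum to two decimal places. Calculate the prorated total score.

Reverse-coded (on a 1–7 scale, reversed = 8 − raw):
  item 5: 8 − 4 = 4
  item 8: 8 − 7 = 1
  item 12: 8 − 5 = 3
Completed scored items (11 of 13): 2, 7, 6, 4, 1, 4, 1, 5, 3, 3, 7; sum = 43.
Person mean = 43 / 11 ≈ 3.9091
Prorated total = (43 / 11) × 13 = 50.82 (to 2 dp)

50.82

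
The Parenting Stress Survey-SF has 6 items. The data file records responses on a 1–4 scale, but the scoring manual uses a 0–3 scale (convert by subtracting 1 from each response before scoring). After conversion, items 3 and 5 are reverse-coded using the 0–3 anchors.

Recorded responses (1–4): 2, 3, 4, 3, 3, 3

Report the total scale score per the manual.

8

Convert to 0–3: 1, 2, 3, 2, 2, 2
Reverse-coded (reversed = (0+3) − raw = 3 − raw):
  item 3: 3 − 3 = 0
  item 5: 3 − 2 = 1
Scored: 1, 2, 0, 2, 1, 2
Total = 8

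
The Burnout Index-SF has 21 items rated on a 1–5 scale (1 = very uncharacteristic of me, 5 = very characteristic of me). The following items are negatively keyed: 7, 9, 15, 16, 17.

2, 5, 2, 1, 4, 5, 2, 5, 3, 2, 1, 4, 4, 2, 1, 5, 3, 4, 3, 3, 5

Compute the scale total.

Reversing items 7, 9, 15, 16, & 17 with 6 − raw:
Total = 2 + 5 + 2 + 1 + 4 + 5 + (6−2) + 5 + (6−3) + 2 + 1 + 4 + 4 + 2 + (6−1) + (6−5) + (6−3) + 4 + 3 + 3 + 5
      = 2 + 5 + 2 + 1 + 4 + 5 + 4 + 5 + 3 + 2 + 1 + 4 + 4 + 2 + 5 + 1 + 3 + 4 + 3 + 3 + 5 = 68

68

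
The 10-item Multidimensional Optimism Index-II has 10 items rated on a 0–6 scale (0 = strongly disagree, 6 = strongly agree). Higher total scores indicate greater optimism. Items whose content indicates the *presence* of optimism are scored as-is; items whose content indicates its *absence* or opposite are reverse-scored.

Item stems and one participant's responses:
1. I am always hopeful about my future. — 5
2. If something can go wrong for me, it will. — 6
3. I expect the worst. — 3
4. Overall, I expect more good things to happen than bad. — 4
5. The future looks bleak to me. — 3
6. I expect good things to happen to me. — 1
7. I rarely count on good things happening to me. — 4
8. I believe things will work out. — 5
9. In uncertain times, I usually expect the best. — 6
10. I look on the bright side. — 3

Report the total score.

32

Items 2, 3, 5, 7 describe the absence/opposite of optimism → reverse-score.
reversed = (0+6) − raw = 6 − raw.
  item 1: 5
  item 2: 6 − 6 = 0
  item 3: 6 − 3 = 3
  item 4: 4
  item 5: 6 − 3 = 3
  item 6: 1
  item 7: 6 − 4 = 2
  item 8: 5
  item 9: 6
  item 10: 3
Total = 5 + 0 + 3 + 4 + 3 + 1 + 2 + 5 + 6 + 3 = 32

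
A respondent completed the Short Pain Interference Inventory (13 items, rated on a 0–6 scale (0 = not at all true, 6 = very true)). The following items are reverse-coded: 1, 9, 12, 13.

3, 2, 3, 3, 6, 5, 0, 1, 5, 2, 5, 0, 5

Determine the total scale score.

Reverse-coded items (reversed = (0+6) − raw = 6 − raw):
  item 1: 6 − 3 = 3
  item 9: 6 − 5 = 1
  item 12: 6 − 0 = 6
  item 13: 6 − 5 = 1
Scored responses: 3, 2, 3, 3, 6, 5, 0, 1, 1, 2, 5, 6, 1
Total = 3 + 2 + 3 + 3 + 6 + 5 + 0 + 1 + 1 + 2 + 5 + 6 + 1 = 38

38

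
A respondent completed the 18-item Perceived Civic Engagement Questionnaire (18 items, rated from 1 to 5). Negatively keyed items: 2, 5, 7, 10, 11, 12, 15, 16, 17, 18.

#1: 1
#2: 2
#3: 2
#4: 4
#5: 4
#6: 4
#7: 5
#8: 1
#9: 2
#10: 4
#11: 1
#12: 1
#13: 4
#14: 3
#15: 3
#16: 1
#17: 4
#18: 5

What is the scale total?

51

Apply reverse scoring (reversed = (1+5) − raw = 6 − raw):
  item 2: 6 − 2 = 4
  item 5: 6 − 4 = 2
  item 7: 6 − 5 = 1
  item 10: 6 − 4 = 2
  item 11: 6 − 1 = 5
  item 12: 6 − 1 = 5
  item 15: 6 − 3 = 3
  item 16: 6 − 1 = 5
  item 17: 6 − 4 = 2
  item 18: 6 − 5 = 1
Scored items: 1, 4, 2, 4, 2, 4, 1, 1, 2, 2, 5, 5, 4, 3, 3, 5, 2, 1
Total = 1 + 4 + 2 + 4 + 2 + 4 + 1 + 1 + 2 + 2 + 5 + 5 + 4 + 3 + 3 + 5 + 2 + 1 = 51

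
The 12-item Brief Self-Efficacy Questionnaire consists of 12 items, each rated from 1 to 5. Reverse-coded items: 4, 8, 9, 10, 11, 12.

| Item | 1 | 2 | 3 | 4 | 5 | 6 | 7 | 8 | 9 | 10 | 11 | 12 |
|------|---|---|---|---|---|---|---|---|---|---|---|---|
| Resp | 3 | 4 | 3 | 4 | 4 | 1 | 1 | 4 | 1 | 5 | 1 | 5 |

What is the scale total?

32

Apply reverse scoring (reversed = (1+5) − raw = 6 − raw):
  item 4: 6 − 4 = 2
  item 8: 6 − 4 = 2
  item 9: 6 − 1 = 5
  item 10: 6 − 5 = 1
  item 11: 6 − 1 = 5
  item 12: 6 − 5 = 1
After reverse-coding: 3, 4, 3, 2, 4, 1, 1, 2, 5, 1, 5, 1
Total = 3 + 4 + 3 + 2 + 4 + 1 + 1 + 2 + 5 + 1 + 5 + 1 = 32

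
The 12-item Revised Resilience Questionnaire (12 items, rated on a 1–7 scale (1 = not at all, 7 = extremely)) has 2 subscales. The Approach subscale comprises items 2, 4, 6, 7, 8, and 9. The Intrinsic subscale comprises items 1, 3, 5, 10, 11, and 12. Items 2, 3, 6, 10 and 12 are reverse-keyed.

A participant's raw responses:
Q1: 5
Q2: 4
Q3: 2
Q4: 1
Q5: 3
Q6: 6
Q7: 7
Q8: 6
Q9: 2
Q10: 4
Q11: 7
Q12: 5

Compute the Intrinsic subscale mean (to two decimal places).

4.67

Intrinsic items: 1, 3, 5, 10, 11, 12.
Of these, items 3, 10 and 12 are reverse-keyed; on a 1–7 scale, reversed = 8 − raw.
  item 1: 5
  item 3: 8 − 2 = 6
  item 5: 3
  item 10: 8 − 4 = 4
  item 11: 7
  item 12: 8 − 5 = 3
Sum = 5 + 6 + 3 + 4 + 7 + 3 = 28
Mean = 28 / 6 = 4.67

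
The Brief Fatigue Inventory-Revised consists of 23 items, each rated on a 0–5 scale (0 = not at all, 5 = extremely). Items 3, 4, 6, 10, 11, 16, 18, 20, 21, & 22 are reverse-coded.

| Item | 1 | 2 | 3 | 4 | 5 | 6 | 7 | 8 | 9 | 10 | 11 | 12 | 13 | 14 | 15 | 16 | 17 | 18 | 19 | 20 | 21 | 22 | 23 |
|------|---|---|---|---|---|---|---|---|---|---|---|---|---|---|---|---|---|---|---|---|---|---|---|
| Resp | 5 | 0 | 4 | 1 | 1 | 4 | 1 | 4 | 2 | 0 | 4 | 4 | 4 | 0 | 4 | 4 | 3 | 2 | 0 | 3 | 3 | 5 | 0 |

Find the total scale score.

Reversing items 3, 4, 6, 10, 11, 16, 18, 20, 21, and 22 with 5 − raw:
Total = 5 + 0 + (5−4) + (5−1) + 1 + (5−4) + 1 + 4 + 2 + (5−0) + (5−4) + 4 + 4 + 0 + 4 + (5−4) + 3 + (5−2) + 0 + (5−3) + (5−3) + (5−5) + 0
      = 5 + 0 + 1 + 4 + 1 + 1 + 1 + 4 + 2 + 5 + 1 + 4 + 4 + 0 + 4 + 1 + 3 + 3 + 0 + 2 + 2 + 0 + 0 = 48

48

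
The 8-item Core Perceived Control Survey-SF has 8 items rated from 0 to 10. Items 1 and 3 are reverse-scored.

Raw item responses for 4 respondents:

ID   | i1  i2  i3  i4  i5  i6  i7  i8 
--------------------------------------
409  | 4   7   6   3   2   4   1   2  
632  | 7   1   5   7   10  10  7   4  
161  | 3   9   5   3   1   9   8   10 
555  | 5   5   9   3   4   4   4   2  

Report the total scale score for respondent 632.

Respondent 632 raw: 7, 1, 5, 7, 10, 10, 7, 4.
Reverse-coded (reversed = (0+10) − raw = 10 − raw):
  item 1: 10 − 7 = 3
  item 2: 1
  item 3: 10 − 5 = 5
  item 4: 7
  item 5: 10
  item 6: 10
  item 7: 7
  item 8: 4
Sum = 3 + 1 + 5 + 7 + 10 + 10 + 7 + 4 = 47

47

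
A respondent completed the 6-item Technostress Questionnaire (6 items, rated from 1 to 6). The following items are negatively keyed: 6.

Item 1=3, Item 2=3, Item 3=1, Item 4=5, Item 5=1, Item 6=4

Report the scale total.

16

Reverse-coded items (on a 1–6 scale, reversed = 7 − raw):
  item 6: 7 − 4 = 3
Scored items: 3, 3, 1, 5, 1, 3
Total = 3 + 3 + 1 + 5 + 1 + 3 = 16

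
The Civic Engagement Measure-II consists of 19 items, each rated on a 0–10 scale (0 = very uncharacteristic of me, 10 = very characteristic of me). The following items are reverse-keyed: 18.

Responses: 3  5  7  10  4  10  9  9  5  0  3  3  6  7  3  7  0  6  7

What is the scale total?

102

Raw sum = 104. Reverse-keyed items: 18; their raw sum = 6.
Each reversal replaces raw with 10 − raw, changing the total by 10 − 2·raw per item.
Total = 104 + 1·10 − 2·6 = 104 + 10 − 12 = 102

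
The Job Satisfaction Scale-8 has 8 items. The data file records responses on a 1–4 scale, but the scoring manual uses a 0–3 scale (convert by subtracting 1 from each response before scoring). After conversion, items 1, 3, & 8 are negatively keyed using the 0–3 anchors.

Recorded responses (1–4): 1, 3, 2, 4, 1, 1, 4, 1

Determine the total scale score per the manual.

16

Convert to 0–3: 0, 2, 1, 3, 0, 0, 3, 0
Reverse-coded (reversed = (0+3) − raw = 3 − raw):
  item 1: 3 − 0 = 3
  item 3: 3 − 1 = 2
  item 8: 3 − 0 = 3
Scored: 3, 2, 2, 3, 0, 0, 3, 3
Total = 16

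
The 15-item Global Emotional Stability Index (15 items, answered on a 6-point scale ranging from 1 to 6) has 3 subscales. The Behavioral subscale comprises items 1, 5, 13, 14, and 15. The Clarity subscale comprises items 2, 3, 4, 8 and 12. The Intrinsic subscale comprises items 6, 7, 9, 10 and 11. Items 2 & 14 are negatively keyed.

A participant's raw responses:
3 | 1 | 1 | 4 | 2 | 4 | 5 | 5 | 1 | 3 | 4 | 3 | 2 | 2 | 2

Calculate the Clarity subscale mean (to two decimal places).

Clarity items: 2, 3, 4, 8, 12.
Of these, item 2 is negatively keyed; reversed = (1+6) − raw = 7 − raw.
  item 2: 7 − 1 = 6
  item 3: 1
  item 4: 4
  item 8: 5
  item 12: 3
Sum = 6 + 1 + 4 + 5 + 3 = 19
Mean = 19 / 5 = 3.80

3.80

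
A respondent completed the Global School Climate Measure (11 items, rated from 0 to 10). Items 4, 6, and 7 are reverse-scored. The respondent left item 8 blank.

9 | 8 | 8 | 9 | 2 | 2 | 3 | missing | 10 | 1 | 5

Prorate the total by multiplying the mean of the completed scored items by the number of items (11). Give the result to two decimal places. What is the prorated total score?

Reverse-coded (on a 0–10 scale, reversed = 10 − raw):
  item 4: 10 − 9 = 1
  item 6: 10 − 2 = 8
  item 7: 10 − 3 = 7
Completed scored items (10 of 11): 9, 8, 8, 1, 2, 8, 7, 10, 1, 5; sum = 59.
Person mean = 59 / 10 ≈ 5.9000
Prorated total = (59 / 10) × 11 = 64.90 (to 2 dp)

64.90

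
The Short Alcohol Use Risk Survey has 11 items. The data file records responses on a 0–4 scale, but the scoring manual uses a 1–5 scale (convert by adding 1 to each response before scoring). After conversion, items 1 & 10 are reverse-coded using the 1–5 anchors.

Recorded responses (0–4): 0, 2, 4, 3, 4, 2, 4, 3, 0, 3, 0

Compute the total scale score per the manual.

Convert to 1–5: 1, 3, 5, 4, 5, 3, 5, 4, 1, 4, 1
Reverse-coded (on a 1–5 scale, reversed = 6 − raw):
  item 1: 6 − 1 = 5
  item 10: 6 − 4 = 2
Scored: 5, 3, 5, 4, 5, 3, 5, 4, 1, 2, 1
Total = 38

38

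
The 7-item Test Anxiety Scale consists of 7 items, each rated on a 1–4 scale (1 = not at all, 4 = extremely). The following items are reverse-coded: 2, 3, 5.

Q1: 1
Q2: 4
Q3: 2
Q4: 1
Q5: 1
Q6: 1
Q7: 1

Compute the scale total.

12

Reverse-coded items (reversed = (1+4) − raw = 5 − raw):
  item 2: 5 − 4 = 1
  item 3: 5 − 2 = 3
  item 5: 5 − 1 = 4
Scored items: 1, 1, 3, 1, 4, 1, 1
Total = 1 + 1 + 3 + 1 + 4 + 1 + 1 = 12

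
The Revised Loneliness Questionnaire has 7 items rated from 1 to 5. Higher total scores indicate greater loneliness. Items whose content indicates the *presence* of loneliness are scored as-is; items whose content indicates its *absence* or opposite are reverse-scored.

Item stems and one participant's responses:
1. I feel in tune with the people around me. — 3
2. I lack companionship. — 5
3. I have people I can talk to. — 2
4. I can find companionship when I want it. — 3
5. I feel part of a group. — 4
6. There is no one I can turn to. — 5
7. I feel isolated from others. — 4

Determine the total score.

26

Items 1, 3, 4, 5 describe the absence/opposite of loneliness → reverse-score.
reverse-coded value = 6 − response.
  item 1: 6 − 3 = 3
  item 2: 5
  item 3: 6 − 2 = 4
  item 4: 6 − 3 = 3
  item 5: 6 − 4 = 2
  item 6: 5
  item 7: 4
Total = 3 + 5 + 4 + 3 + 2 + 5 + 4 = 26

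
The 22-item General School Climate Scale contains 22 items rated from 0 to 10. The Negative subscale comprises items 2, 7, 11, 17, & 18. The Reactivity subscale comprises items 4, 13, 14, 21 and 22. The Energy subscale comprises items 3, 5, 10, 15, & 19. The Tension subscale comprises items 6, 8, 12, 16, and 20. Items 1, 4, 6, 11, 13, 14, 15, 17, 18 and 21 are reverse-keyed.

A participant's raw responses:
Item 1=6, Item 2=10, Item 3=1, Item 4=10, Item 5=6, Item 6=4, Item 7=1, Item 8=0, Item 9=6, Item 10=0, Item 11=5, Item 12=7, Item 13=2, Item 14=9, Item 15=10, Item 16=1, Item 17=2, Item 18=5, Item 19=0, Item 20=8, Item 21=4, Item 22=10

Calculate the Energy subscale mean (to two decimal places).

Energy items: 3, 5, 10, 15, 19.
Of these, item 15 is reverse-keyed; reversed = (0+10) − raw = 10 − raw.
  item 3: 1
  item 5: 6
  item 10: 0
  item 15: 10 − 10 = 0
  item 19: 0
Sum = 1 + 6 + 0 + 0 + 0 = 7
Mean = 7 / 5 = 1.40

1.40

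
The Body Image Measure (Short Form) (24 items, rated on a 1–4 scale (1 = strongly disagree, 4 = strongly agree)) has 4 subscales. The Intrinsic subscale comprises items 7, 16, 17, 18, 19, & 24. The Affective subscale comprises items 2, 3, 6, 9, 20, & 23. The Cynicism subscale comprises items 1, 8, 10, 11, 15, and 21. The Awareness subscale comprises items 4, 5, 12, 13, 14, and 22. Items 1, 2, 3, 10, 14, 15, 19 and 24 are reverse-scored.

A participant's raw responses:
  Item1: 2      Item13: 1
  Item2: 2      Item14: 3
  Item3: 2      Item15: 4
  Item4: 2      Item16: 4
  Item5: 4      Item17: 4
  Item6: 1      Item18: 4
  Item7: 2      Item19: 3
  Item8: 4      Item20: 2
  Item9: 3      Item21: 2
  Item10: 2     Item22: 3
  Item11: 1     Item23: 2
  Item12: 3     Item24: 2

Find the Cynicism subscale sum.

Cynicism items: 1, 8, 10, 11, 15, 21.
Of these, items 1, 10 and 15 are reverse-scored; reverse-coded value = 5 − response.
  item 1: 5 − 2 = 3
  item 8: 4
  item 10: 5 − 2 = 3
  item 11: 1
  item 15: 5 − 4 = 1
  item 21: 2
Sum = 3 + 4 + 3 + 1 + 1 + 2 = 14

14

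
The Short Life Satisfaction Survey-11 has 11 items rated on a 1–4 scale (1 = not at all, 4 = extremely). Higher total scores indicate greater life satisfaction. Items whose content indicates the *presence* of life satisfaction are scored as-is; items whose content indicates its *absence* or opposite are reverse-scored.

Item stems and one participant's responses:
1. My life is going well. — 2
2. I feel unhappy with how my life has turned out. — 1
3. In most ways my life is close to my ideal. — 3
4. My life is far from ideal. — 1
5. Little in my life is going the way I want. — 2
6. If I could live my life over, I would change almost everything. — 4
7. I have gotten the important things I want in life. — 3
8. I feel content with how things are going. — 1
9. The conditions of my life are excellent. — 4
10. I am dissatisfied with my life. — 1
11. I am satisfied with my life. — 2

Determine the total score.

31

Items 2, 4, 5, 6, 10 describe the absence/opposite of life satisfaction → reverse-score.
on a 1–4 scale, reversed = 5 − raw.
  item 1: 2
  item 2: 5 − 1 = 4
  item 3: 3
  item 4: 5 − 1 = 4
  item 5: 5 − 2 = 3
  item 6: 5 − 4 = 1
  item 7: 3
  item 8: 1
  item 9: 4
  item 10: 5 − 1 = 4
  item 11: 2
Total = 2 + 4 + 3 + 4 + 3 + 1 + 3 + 1 + 4 + 4 + 2 = 31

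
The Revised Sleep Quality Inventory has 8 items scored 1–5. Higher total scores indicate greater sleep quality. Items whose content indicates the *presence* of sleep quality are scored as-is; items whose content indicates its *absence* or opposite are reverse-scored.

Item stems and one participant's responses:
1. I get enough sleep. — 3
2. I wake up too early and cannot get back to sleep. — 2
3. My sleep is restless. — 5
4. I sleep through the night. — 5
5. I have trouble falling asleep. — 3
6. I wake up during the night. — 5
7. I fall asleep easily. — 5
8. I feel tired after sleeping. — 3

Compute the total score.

Items 2, 3, 5, 6, 8 describe the absence/opposite of sleep quality → reverse-score.
on a 1–5 scale, reversed = 6 − raw.
  item 1: 3
  item 2: 6 − 2 = 4
  item 3: 6 − 5 = 1
  item 4: 5
  item 5: 6 − 3 = 3
  item 6: 6 − 5 = 1
  item 7: 5
  item 8: 6 − 3 = 3
Total = 3 + 4 + 1 + 5 + 3 + 1 + 5 + 3 = 25

25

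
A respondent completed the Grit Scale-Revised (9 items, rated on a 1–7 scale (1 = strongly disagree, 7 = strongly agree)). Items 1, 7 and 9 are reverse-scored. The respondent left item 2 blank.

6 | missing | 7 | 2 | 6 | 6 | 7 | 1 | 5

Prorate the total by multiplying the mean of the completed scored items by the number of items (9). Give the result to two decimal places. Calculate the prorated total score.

31.50

Reverse-coded (reversed = (1+7) − raw = 8 − raw):
  item 1: 8 − 6 = 2
  item 7: 8 − 7 = 1
  item 9: 8 − 5 = 3
Completed scored items (8 of 9): 2, 7, 2, 6, 6, 1, 1, 3; sum = 28.
Person mean = 28 / 8 ≈ 3.5000
Prorated total = (28 / 8) × 9 = 31.50 (to 2 dp)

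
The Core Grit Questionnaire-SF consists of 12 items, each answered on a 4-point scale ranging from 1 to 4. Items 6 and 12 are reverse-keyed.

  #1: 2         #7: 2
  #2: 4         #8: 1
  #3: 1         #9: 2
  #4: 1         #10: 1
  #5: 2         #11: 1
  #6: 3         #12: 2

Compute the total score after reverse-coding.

Apply reverse scoring (reverse-coded value = 5 − response):
  item 6: 5 − 3 = 2
  item 12: 5 − 2 = 3
Scored responses: 2, 4, 1, 1, 2, 2, 2, 1, 2, 1, 1, 3
Total = 2 + 4 + 1 + 1 + 2 + 2 + 2 + 1 + 2 + 1 + 1 + 3 = 22

22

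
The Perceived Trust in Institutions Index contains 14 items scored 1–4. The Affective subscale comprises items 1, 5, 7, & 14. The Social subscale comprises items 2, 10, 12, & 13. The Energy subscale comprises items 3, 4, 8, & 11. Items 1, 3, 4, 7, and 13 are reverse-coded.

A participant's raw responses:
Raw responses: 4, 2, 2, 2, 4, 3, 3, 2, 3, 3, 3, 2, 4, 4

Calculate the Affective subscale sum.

Affective items: 1, 5, 7, 14.
Of these, items 1 & 7 are reverse-coded; reversed = (1+4) − raw = 5 − raw.
  item 1: 5 − 4 = 1
  item 5: 4
  item 7: 5 − 3 = 2
  item 14: 4
Sum = 1 + 4 + 2 + 4 = 11

11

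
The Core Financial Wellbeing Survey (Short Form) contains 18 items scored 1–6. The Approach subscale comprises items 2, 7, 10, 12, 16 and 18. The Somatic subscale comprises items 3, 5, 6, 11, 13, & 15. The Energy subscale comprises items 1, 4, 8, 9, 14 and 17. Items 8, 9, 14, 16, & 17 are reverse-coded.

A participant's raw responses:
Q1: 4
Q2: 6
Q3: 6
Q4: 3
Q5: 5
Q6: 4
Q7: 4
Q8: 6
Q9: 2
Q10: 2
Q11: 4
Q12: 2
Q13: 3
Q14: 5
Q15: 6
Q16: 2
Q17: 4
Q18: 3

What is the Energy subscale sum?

Energy items: 1, 4, 8, 9, 14, 17.
Of these, items 8, 9, 14 and 17 are reverse-coded; reversed = (1+6) − raw = 7 − raw.
  item 1: 4
  item 4: 3
  item 8: 7 − 6 = 1
  item 9: 7 − 2 = 5
  item 14: 7 − 5 = 2
  item 17: 7 − 4 = 3
Sum = 4 + 3 + 1 + 5 + 2 + 3 = 18

18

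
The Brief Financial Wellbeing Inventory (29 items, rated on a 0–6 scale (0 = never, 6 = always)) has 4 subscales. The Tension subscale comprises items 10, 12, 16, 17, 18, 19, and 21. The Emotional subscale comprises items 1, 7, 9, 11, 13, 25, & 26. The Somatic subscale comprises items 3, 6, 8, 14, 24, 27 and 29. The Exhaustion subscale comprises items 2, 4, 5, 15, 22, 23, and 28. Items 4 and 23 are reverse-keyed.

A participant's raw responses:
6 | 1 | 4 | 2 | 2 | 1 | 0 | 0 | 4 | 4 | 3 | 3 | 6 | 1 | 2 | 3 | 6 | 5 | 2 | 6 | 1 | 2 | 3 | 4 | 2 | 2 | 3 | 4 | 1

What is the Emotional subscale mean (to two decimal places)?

Emotional items: 1, 7, 9, 11, 13, 25, 26.
  item 1: 6
  item 7: 0
  item 9: 4
  item 11: 3
  item 13: 6
  item 25: 2
  item 26: 2
Sum = 6 + 0 + 4 + 3 + 6 + 2 + 2 = 23
Mean = 23 / 7 = 3.29

3.29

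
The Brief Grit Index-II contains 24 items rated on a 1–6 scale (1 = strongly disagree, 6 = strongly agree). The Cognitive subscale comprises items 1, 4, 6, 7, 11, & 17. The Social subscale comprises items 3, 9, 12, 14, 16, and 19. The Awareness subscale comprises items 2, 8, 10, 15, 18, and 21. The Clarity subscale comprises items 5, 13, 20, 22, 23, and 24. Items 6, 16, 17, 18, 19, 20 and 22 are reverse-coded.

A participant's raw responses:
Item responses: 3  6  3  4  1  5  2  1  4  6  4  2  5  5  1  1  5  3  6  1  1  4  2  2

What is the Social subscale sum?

Social items: 3, 9, 12, 14, 16, 19.
Of these, items 16 and 19 are reverse-coded; reverse-coded value = 7 − response.
  item 3: 3
  item 9: 4
  item 12: 2
  item 14: 5
  item 16: 7 − 1 = 6
  item 19: 7 − 6 = 1
Sum = 3 + 4 + 2 + 5 + 6 + 1 = 21

21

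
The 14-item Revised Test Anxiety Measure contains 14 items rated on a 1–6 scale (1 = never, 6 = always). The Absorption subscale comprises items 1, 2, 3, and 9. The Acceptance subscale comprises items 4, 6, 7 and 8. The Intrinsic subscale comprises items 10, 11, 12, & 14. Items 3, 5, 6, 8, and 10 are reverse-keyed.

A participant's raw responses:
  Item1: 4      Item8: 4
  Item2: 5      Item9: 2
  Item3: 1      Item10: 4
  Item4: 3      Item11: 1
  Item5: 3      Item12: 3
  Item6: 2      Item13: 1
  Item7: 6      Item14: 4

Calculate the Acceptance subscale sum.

Acceptance items: 4, 6, 7, 8.
Of these, items 6 and 8 are reverse-keyed; reverse-coded value = 7 − response.
  item 4: 3
  item 6: 7 − 2 = 5
  item 7: 6
  item 8: 7 − 4 = 3
Sum = 3 + 5 + 6 + 3 = 17

17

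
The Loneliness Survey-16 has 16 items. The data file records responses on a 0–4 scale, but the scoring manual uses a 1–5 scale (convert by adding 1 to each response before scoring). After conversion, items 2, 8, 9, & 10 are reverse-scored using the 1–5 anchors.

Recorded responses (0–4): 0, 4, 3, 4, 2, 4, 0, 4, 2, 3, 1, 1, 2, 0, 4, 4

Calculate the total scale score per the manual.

44

Convert to 1–5: 1, 5, 4, 5, 3, 5, 1, 5, 3, 4, 2, 2, 3, 1, 5, 5
Reverse-coded (reversed = (1+5) − raw = 6 − raw):
  item 2: 6 − 5 = 1
  item 8: 6 − 5 = 1
  item 9: 6 − 3 = 3
  item 10: 6 − 4 = 2
Scored: 1, 1, 4, 5, 3, 5, 1, 1, 3, 2, 2, 2, 3, 1, 5, 5
Total = 44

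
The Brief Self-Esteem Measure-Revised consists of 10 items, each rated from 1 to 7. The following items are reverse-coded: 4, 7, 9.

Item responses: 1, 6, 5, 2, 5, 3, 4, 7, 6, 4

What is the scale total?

43

Apply reverse scoring (on a 1–7 scale, reversed = 8 − raw):
  item 4: 8 − 2 = 6
  item 7: 8 − 4 = 4
  item 9: 8 − 6 = 2
Scored responses: 1, 6, 5, 6, 5, 3, 4, 7, 2, 4
Total = 1 + 6 + 5 + 6 + 5 + 3 + 4 + 7 + 2 + 4 = 43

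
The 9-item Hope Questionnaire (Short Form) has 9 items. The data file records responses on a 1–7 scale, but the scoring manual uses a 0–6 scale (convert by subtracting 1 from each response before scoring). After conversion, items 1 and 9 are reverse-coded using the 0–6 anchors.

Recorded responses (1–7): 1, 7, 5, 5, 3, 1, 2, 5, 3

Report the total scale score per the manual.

31

Convert to 0–6: 0, 6, 4, 4, 2, 0, 1, 4, 2
Reverse-coded (on a 0–6 scale, reversed = 6 − raw):
  item 1: 6 − 0 = 6
  item 9: 6 − 2 = 4
Scored: 6, 6, 4, 4, 2, 0, 1, 4, 4
Total = 31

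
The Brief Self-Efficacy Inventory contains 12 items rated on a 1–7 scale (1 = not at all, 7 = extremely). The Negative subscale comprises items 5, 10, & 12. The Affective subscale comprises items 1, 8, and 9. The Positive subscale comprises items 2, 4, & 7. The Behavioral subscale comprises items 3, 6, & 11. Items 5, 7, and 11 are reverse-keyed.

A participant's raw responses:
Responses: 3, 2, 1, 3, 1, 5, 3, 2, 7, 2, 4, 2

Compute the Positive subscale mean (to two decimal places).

3.33

Positive items: 2, 4, 7.
Of these, item 7 is reverse-keyed; reverse-coded value = 8 − response.
  item 2: 2
  item 4: 3
  item 7: 8 − 3 = 5
Sum = 2 + 3 + 5 = 10
Mean = 10 / 3 = 3.33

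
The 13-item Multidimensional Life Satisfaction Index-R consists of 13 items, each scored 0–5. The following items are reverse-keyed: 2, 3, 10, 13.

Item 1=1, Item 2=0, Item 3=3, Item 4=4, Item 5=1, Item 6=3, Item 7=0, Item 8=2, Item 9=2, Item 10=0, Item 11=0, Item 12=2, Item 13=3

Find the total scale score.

29

Reverse-keyed items use 5 − raw:
  item 2: 5 − 0 = 5
  item 3: 5 − 3 = 2
  item 10: 5 − 0 = 5
  item 13: 5 − 3 = 2
Scored items: 1, 5, 2, 4, 1, 3, 0, 2, 2, 5, 0, 2, 2
Total = 1 + 5 + 2 + 4 + 1 + 3 + 0 + 2 + 2 + 5 + 0 + 2 + 2 = 29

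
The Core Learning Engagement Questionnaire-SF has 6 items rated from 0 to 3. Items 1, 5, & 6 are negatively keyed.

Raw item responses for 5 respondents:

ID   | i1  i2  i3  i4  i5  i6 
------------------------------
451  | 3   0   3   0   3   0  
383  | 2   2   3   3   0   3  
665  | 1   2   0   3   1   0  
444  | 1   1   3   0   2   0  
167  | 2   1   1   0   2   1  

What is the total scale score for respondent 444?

Respondent 444 raw: 1, 1, 3, 0, 2, 0.
Reverse-coded (reversed = (0+3) − raw = 3 − raw):
  item 1: 3 − 1 = 2
  item 2: 1
  item 3: 3
  item 4: 0
  item 5: 3 − 2 = 1
  item 6: 3 − 0 = 3
Sum = 2 + 1 + 3 + 0 + 1 + 3 = 10

10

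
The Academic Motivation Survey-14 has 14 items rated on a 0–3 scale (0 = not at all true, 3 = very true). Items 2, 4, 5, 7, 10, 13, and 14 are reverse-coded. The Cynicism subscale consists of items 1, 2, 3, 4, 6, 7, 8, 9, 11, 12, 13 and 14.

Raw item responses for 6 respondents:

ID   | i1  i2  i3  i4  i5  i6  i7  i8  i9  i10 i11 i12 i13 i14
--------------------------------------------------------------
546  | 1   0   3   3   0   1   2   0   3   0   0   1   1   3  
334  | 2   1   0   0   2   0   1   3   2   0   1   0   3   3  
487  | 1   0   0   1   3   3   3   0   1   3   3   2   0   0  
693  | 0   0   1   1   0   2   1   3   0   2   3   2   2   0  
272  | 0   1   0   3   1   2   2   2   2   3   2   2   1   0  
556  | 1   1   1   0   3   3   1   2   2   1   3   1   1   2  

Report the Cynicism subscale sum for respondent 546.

15

Respondent 546 raw: 1, 0, 3, 3, 0, 1, 2, 0, 3, 0, 0, 1, 1, 3.
Cynicism items: 1, 2, 3, 4, 6, 7, 8, 9, 11, 12, 13, 14.
Reverse-coded (reverse-coded value = 3 − response):
  item 1: 1
  item 2: 3 − 0 = 3
  item 3: 3
  item 4: 3 − 3 = 0
  item 6: 1
  item 7: 3 − 2 = 1
  item 8: 0
  item 9: 3
  item 11: 0
  item 12: 1
  item 13: 3 − 1 = 2
  item 14: 3 − 3 = 0
Sum = 1 + 3 + 3 + 0 + 1 + 1 + 0 + 3 + 0 + 1 + 2 + 0 = 15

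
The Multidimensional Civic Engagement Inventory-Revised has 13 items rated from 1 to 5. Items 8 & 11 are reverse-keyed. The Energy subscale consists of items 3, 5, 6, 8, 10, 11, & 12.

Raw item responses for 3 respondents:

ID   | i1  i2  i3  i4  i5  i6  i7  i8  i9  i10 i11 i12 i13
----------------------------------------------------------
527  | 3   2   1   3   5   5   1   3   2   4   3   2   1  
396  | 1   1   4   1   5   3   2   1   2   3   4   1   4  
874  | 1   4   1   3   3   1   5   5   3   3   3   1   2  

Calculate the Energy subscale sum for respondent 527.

23

Respondent 527 raw: 3, 2, 1, 3, 5, 5, 1, 3, 2, 4, 3, 2, 1.
Energy items: 3, 5, 6, 8, 10, 11, 12.
Reverse-coded (on a 1–5 scale, reversed = 6 − raw):
  item 3: 1
  item 5: 5
  item 6: 5
  item 8: 6 − 3 = 3
  item 10: 4
  item 11: 6 − 3 = 3
  item 12: 2
Sum = 1 + 5 + 5 + 3 + 4 + 3 + 2 = 23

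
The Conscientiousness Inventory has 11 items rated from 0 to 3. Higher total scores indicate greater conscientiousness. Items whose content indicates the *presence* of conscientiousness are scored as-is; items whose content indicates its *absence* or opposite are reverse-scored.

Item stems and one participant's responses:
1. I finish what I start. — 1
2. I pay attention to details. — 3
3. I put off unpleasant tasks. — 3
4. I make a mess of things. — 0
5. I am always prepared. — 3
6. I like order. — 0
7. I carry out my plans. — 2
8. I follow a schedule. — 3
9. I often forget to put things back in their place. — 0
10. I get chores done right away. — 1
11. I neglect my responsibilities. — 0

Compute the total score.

Items 3, 4, 9, 11 describe the absence/opposite of conscientiousness → reverse-score.
reversed = (0+3) − raw = 3 − raw.
  item 1: 1
  item 2: 3
  item 3: 3 − 3 = 0
  item 4: 3 − 0 = 3
  item 5: 3
  item 6: 0
  item 7: 2
  item 8: 3
  item 9: 3 − 0 = 3
  item 10: 1
  item 11: 3 − 0 = 3
Total = 1 + 3 + 0 + 3 + 3 + 0 + 2 + 3 + 3 + 1 + 3 = 22

22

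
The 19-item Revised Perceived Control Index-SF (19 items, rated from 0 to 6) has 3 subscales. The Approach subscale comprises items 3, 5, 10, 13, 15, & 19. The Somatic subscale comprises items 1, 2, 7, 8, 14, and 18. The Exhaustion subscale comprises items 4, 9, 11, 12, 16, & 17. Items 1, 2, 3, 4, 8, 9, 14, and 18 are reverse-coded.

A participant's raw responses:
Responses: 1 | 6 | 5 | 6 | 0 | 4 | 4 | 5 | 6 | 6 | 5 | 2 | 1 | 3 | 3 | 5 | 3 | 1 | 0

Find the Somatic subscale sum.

Somatic items: 1, 2, 7, 8, 14, 18.
Of these, items 1, 2, 8, 14 and 18 are reverse-coded; reversed = (0+6) − raw = 6 − raw.
  item 1: 6 − 1 = 5
  item 2: 6 − 6 = 0
  item 7: 4
  item 8: 6 − 5 = 1
  item 14: 6 − 3 = 3
  item 18: 6 − 1 = 5
Sum = 5 + 0 + 4 + 1 + 3 + 5 = 18

18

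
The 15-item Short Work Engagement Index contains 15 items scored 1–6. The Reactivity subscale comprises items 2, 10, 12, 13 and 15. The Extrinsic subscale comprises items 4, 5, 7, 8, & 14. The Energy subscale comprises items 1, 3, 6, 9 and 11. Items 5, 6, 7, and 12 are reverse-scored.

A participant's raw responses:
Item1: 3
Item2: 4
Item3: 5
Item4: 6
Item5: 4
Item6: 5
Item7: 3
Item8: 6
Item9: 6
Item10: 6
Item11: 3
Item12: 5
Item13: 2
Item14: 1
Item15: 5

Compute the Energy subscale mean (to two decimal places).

Energy items: 1, 3, 6, 9, 11.
Of these, item 6 is reverse-scored; reverse-coded value = 7 − response.
  item 1: 3
  item 3: 5
  item 6: 7 − 5 = 2
  item 9: 6
  item 11: 3
Sum = 3 + 5 + 2 + 6 + 3 = 19
Mean = 19 / 5 = 3.80

3.80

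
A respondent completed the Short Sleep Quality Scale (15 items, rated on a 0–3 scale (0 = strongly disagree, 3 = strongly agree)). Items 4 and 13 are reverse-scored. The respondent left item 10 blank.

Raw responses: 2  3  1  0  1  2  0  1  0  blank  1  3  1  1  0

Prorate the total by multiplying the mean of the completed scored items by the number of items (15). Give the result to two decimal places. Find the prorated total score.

Reverse-coded (reverse-coded value = 3 − response):
  item 4: 3 − 0 = 3
  item 13: 3 − 1 = 2
Completed scored items (14 of 15): 2, 3, 1, 3, 1, 2, 0, 1, 0, 1, 3, 2, 1, 0; sum = 20.
Person mean = 20 / 14 ≈ 1.4286
Prorated total = (20 / 14) × 15 = 21.43 (to 2 dp)

21.43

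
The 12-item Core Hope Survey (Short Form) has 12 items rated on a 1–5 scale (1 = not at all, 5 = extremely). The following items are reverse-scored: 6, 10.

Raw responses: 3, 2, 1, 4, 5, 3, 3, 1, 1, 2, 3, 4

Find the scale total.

34

Reversing items 6 & 10 with 6 − raw:
Total = 3 + 2 + 1 + 4 + 5 + (6−3) + 3 + 1 + 1 + (6−2) + 3 + 4
      = 3 + 2 + 1 + 4 + 5 + 3 + 3 + 1 + 1 + 4 + 3 + 4 = 34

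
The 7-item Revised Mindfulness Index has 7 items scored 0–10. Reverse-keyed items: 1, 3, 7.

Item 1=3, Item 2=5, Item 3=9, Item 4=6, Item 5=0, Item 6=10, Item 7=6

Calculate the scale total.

33

Apply reverse scoring (on a 0–10 scale, reversed = 10 − raw):
  item 1: 10 − 3 = 7
  item 3: 10 − 9 = 1
  item 7: 10 − 6 = 4
After reverse-coding: 7, 5, 1, 6, 0, 10, 4
Total = 7 + 5 + 1 + 6 + 0 + 10 + 4 = 33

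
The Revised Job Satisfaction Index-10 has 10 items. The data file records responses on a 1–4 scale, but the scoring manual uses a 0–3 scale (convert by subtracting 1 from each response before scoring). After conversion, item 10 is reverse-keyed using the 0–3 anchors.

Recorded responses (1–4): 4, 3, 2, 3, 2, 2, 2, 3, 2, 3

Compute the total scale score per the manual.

Convert to 0–3: 3, 2, 1, 2, 1, 1, 1, 2, 1, 2
Reverse-coded (on a 0–3 scale, reversed = 3 − raw):
  item 10: 3 − 2 = 1
Scored: 3, 2, 1, 2, 1, 1, 1, 2, 1, 1
Total = 15

15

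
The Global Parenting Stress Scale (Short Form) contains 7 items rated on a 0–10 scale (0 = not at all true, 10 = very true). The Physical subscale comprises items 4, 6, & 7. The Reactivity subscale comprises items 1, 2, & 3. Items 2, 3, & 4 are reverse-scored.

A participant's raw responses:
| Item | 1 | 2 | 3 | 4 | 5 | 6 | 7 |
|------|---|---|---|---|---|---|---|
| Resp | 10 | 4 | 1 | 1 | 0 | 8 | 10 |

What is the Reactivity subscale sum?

Reactivity items: 1, 2, 3.
Of these, items 2 & 3 are reverse-scored; on a 0–10 scale, reversed = 10 − raw.
  item 1: 10
  item 2: 10 − 4 = 6
  item 3: 10 − 1 = 9
Sum = 10 + 6 + 9 = 25

25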